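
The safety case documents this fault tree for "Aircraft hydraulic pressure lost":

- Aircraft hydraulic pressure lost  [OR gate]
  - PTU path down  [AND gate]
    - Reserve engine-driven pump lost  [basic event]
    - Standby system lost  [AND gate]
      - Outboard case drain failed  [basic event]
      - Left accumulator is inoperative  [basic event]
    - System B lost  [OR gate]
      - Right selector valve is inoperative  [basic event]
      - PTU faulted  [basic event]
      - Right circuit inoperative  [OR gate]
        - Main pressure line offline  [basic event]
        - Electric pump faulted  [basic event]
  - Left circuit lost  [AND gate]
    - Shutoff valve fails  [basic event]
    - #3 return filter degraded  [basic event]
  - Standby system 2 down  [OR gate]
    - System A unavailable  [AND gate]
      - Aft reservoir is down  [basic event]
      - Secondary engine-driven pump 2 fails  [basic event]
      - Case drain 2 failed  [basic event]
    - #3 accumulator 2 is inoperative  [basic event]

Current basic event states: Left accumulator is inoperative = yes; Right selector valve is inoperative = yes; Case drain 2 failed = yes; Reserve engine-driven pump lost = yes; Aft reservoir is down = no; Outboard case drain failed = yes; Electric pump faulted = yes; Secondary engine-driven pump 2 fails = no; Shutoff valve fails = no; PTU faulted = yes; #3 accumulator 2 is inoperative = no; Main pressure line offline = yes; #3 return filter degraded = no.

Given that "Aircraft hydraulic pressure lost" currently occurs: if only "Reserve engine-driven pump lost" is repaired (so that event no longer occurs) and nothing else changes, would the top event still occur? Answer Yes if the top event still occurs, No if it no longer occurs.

Counterfactual: set "Reserve engine-driven pump lost" to not occurred.
Standby system lost [AND]: Outboard case drain failed=occurs, Left accumulator is inoperative=occurs → all inputs occur → occurs.
Right circuit inoperative [OR]: Main pressure line offline=occurs, Electric pump faulted=occurs → at least one input occurs → occurs.
System B lost [OR]: Right selector valve is inoperative=occurs, PTU faulted=occurs, Right circuit inoperative=occurs → at least one input occurs → occurs.
PTU path down [AND]: Reserve engine-driven pump lost=not, Standby system lost=occurs, System B lost=occurs → not all inputs occur → does not occur.
Left circuit lost [AND]: Shutoff valve fails=not, #3 return filter degraded=not → not all inputs occur → does not occur.
System A unavailable [AND]: Aft reservoir is down=not, Secondary engine-driven pump 2 fails=not, Case drain 2 failed=occurs → not all inputs occur → does not occur.
Standby system 2 down [OR]: System A unavailable=not, #3 accumulator 2 is inoperative=not → no input occurs → does not occur.
Aircraft hydraulic pressure lost [OR]: PTU path down=not, Left circuit lost=not, Standby system 2 down=not → no input occurs → does not occur.

No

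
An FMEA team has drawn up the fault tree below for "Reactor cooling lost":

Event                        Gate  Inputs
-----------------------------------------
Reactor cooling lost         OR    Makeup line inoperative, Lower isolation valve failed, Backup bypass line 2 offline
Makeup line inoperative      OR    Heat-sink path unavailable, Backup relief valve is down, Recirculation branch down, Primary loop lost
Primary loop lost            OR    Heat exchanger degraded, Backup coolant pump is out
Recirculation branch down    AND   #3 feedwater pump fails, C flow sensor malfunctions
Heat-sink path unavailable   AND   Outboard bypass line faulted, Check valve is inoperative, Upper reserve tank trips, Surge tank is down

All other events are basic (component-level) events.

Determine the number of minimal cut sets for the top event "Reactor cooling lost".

7

Heat-sink path unavailable [AND]: one cut set from each child combined → 1 × 1 × 1 × 1 = 1 cut set(s).
Recirculation branch down [AND]: one cut set from each child combined → 1 × 1 = 1 cut set(s).
Primary loop lost [OR]: union of children's cut sets → 2 cut set(s).
Makeup line inoperative [OR]: union of children's cut sets → 5 cut set(s).
Reactor cooling lost [OR]: union of children's cut sets → 7 cut set(s).
Minimal cut sets: {Check valve is inoperative, Outboard bypass line faulted, Surge tank is down, Upper reserve tank trips}; {Backup relief valve is down}; {#3 feedwater pump fails, C flow sensor malfunctions}; {Heat exchanger degraded}; {Backup coolant pump is out}; {Lower isolation valve failed}; {Backup bypass line 2 offline}.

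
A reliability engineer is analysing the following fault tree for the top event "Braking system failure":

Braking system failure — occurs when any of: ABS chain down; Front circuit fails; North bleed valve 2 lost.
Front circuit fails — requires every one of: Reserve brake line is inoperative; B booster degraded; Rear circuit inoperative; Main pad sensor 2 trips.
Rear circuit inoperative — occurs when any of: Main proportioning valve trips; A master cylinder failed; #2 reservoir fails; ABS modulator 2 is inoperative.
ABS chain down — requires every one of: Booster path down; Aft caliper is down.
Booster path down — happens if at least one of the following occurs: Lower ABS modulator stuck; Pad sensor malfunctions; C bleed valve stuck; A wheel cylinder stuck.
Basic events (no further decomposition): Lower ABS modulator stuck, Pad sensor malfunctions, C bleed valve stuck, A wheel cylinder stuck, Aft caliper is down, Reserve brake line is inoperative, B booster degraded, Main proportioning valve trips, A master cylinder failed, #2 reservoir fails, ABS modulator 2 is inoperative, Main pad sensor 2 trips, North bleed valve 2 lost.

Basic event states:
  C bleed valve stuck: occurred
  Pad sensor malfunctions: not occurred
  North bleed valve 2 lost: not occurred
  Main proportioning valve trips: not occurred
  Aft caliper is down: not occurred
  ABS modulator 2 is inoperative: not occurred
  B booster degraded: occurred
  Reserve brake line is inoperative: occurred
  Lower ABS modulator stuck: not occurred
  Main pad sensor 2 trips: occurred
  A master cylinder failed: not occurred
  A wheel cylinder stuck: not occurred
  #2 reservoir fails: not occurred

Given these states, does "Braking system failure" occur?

No

Booster path down [OR]: Lower ABS modulator stuck=not, Pad sensor malfunctions=not, C bleed valve stuck=occurs, A wheel cylinder stuck=not → at least one input occurs → occurs.
ABS chain down [AND]: Booster path down=occurs, Aft caliper is down=not → not all inputs occur → does not occur.
Rear circuit inoperative [OR]: Main proportioning valve trips=not, A master cylinder failed=not, #2 reservoir fails=not, ABS modulator 2 is inoperative=not → no input occurs → does not occur.
Front circuit fails [AND]: Reserve brake line is inoperative=occurs, B booster degraded=occurs, Rear circuit inoperative=not, Main pad sensor 2 trips=occurs → not all inputs occur → does not occur.
Braking system failure [OR]: ABS chain down=not, Front circuit fails=not, North bleed valve 2 lost=not → no input occurs → does not occur.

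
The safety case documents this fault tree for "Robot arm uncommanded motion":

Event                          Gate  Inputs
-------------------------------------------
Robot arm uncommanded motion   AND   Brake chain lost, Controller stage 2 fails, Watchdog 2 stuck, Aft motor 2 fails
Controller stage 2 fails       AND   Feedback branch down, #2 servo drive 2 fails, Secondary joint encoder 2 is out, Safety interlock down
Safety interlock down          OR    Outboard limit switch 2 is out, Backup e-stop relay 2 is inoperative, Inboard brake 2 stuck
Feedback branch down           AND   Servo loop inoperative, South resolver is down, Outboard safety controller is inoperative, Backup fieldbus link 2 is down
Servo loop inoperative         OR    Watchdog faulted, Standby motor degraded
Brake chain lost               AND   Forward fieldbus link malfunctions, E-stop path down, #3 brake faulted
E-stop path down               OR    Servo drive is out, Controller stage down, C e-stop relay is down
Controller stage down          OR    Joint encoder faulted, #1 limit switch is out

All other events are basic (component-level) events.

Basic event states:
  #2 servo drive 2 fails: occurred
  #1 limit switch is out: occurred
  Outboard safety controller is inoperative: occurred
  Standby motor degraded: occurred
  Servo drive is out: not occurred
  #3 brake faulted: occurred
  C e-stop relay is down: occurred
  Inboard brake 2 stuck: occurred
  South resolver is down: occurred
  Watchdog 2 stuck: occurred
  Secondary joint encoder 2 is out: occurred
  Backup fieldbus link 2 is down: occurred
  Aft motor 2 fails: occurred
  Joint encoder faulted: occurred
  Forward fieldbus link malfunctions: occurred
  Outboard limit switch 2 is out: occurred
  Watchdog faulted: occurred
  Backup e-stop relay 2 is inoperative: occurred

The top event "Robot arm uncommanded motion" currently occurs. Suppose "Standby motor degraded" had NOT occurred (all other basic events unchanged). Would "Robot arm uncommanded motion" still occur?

Yes

Counterfactual: set "Standby motor degraded" to not occurred.
Controller stage down [OR]: Joint encoder faulted=occurs, #1 limit switch is out=occurs → at least one input occurs → occurs.
E-stop path down [OR]: Servo drive is out=not, Controller stage down=occurs, C e-stop relay is down=occurs → at least one input occurs → occurs.
Brake chain lost [AND]: Forward fieldbus link malfunctions=occurs, E-stop path down=occurs, #3 brake faulted=occurs → all inputs occur → occurs.
Servo loop inoperative [OR]: Watchdog faulted=occurs, Standby motor degraded=not → at least one input occurs → occurs.
Feedback branch down [AND]: Servo loop inoperative=occurs, South resolver is down=occurs, Outboard safety controller is inoperative=occurs, Backup fieldbus link 2 is down=occurs → all inputs occur → occurs.
Safety interlock down [OR]: Outboard limit switch 2 is out=occurs, Backup e-stop relay 2 is inoperative=occurs, Inboard brake 2 stuck=occurs → at least one input occurs → occurs.
Controller stage 2 fails [AND]: Feedback branch down=occurs, #2 servo drive 2 fails=occurs, Secondary joint encoder 2 is out=occurs, Safety interlock down=occurs → all inputs occur → occurs.
Robot arm uncommanded motion [AND]: Brake chain lost=occurs, Controller stage 2 fails=occurs, Watchdog 2 stuck=occurs, Aft motor 2 fails=occurs → all inputs occur → occurs.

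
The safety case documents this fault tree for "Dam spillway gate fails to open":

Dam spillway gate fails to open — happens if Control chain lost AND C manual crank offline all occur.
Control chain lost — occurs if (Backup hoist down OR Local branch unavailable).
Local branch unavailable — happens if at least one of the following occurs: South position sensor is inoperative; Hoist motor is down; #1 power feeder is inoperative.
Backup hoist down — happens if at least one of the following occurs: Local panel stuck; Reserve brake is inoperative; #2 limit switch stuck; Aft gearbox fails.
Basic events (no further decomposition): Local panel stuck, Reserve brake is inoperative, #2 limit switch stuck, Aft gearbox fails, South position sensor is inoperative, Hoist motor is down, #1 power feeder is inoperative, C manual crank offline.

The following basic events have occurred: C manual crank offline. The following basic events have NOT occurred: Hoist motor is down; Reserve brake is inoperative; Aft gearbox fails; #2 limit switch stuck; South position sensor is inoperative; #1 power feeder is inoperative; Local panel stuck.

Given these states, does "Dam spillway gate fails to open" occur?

No

Backup hoist down [OR]: Local panel stuck=not, Reserve brake is inoperative=not, #2 limit switch stuck=not, Aft gearbox fails=not → no input occurs → does not occur.
Local branch unavailable [OR]: South position sensor is inoperative=not, Hoist motor is down=not, #1 power feeder is inoperative=not → no input occurs → does not occur.
Control chain lost [OR]: Backup hoist down=not, Local branch unavailable=not → no input occurs → does not occur.
Dam spillway gate fails to open [AND]: Control chain lost=not, C manual crank offline=occurs → not all inputs occur → does not occur.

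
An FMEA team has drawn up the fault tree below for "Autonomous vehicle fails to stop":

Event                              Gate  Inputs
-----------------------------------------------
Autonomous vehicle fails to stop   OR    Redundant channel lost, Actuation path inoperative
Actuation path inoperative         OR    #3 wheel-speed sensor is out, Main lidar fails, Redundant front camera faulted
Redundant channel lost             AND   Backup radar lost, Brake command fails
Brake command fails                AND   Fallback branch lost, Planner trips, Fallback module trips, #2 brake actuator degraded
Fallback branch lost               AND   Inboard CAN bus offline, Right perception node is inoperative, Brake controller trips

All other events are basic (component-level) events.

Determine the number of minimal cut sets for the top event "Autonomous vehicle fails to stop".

Fallback branch lost [AND]: one cut set from each child combined → 1 × 1 × 1 = 1 cut set(s).
Brake command fails [AND]: one cut set from each child combined → 1 × 1 × 1 × 1 = 1 cut set(s).
Redundant channel lost [AND]: one cut set from each child combined → 1 × 1 = 1 cut set(s).
Actuation path inoperative [OR]: union of children's cut sets → 3 cut set(s).
Autonomous vehicle fails to stop [OR]: union of children's cut sets → 4 cut set(s).
Minimal cut sets: {#2 brake actuator degraded, Backup radar lost, Brake controller trips, Fallback module trips, Inboard CAN bus offline, Planner trips, Right perception node is inoperative}; {#3 wheel-speed sensor is out}; {Main lidar fails}; {Redundant front camera faulted}.

4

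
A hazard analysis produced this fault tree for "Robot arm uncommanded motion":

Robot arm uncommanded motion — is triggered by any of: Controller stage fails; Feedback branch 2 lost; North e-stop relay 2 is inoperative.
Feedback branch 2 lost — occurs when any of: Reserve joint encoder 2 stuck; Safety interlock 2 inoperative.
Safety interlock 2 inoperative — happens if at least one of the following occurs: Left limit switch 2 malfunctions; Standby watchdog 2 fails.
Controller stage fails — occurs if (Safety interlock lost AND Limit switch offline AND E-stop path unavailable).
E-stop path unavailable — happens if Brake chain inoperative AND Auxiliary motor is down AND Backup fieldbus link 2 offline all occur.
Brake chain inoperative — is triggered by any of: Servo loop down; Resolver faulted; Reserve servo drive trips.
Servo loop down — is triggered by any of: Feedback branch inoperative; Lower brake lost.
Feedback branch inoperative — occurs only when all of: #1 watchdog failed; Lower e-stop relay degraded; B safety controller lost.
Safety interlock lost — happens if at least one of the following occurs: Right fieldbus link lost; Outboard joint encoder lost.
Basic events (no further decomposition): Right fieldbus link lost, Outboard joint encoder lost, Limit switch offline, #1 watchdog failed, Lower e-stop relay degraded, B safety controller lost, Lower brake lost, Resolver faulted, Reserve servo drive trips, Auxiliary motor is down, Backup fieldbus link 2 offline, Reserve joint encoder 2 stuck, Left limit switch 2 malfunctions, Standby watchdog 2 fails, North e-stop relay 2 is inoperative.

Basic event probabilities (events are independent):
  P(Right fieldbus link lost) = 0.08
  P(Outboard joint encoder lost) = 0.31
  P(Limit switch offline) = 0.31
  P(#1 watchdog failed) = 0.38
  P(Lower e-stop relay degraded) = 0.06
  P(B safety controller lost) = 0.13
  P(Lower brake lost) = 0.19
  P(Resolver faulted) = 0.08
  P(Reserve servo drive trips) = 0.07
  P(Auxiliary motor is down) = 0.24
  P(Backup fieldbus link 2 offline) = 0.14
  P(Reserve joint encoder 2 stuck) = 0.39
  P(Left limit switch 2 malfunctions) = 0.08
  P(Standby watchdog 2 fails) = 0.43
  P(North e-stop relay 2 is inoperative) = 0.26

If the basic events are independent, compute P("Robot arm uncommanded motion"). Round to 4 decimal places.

P(Safety interlock lost) [OR] = 1 − (1−0.08) × (1−0.31) = 0.365200
P(Feedback branch inoperative) [AND] = 0.38 × 0.06 × 0.13 = 0.002964
P(Servo loop down) [OR] = 1 − (1−0.002964) × (1−0.19) = 0.192401
P(Brake chain inoperative) [OR] = 1 − (1−0.192401) × (1−0.08) × (1−0.07) = 0.309018
P(E-stop path unavailable) [AND] = 0.309018 × 0.24 × 0.14 = 0.010383
P(Controller stage fails) [AND] = 0.365200 × 0.31 × 0.010383 = 0.001175
P(Safety interlock 2 inoperative) [OR] = 1 − (1−0.08) × (1−0.43) = 0.475600
P(Feedback branch 2 lost) [OR] = 1 − (1−0.39) × (1−0.475600) = 0.680116
P(Robot arm uncommanded motion) [OR] = 1 − (1−0.001175) × (1−0.680116) × (1−0.26) = 0.763564
Rounded to 4 decimal places: P(Robot arm uncommanded motion) ≈ 0.7636.

0.7636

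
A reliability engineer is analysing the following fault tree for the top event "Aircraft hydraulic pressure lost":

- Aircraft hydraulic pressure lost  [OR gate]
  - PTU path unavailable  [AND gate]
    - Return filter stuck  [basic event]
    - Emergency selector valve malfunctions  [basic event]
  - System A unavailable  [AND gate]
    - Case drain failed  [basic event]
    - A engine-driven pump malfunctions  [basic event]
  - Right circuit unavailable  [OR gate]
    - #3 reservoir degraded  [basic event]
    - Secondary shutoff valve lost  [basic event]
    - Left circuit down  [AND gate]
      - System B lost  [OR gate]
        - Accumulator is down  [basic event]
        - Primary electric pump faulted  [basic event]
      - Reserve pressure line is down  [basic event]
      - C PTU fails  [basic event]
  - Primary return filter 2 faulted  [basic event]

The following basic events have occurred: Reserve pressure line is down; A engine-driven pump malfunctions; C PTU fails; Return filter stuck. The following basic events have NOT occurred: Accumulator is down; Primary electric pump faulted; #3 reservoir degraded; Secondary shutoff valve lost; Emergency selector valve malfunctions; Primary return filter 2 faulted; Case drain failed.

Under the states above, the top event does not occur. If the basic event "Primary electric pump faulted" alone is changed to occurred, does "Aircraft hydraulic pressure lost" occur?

Yes

Counterfactual: set "Primary electric pump faulted" to occurred.
PTU path unavailable [AND]: Return filter stuck=occurs, Emergency selector valve malfunctions=not → not all inputs occur → does not occur.
System A unavailable [AND]: Case drain failed=not, A engine-driven pump malfunctions=occurs → not all inputs occur → does not occur.
System B lost [OR]: Accumulator is down=not, Primary electric pump faulted=occurs → at least one input occurs → occurs.
Left circuit down [AND]: System B lost=occurs, Reserve pressure line is down=occurs, C PTU fails=occurs → all inputs occur → occurs.
Right circuit unavailable [OR]: #3 reservoir degraded=not, Secondary shutoff valve lost=not, Left circuit down=occurs → at least one input occurs → occurs.
Aircraft hydraulic pressure lost [OR]: PTU path unavailable=not, System A unavailable=not, Right circuit unavailable=occurs, Primary return filter 2 faulted=not → at least one input occurs → occurs.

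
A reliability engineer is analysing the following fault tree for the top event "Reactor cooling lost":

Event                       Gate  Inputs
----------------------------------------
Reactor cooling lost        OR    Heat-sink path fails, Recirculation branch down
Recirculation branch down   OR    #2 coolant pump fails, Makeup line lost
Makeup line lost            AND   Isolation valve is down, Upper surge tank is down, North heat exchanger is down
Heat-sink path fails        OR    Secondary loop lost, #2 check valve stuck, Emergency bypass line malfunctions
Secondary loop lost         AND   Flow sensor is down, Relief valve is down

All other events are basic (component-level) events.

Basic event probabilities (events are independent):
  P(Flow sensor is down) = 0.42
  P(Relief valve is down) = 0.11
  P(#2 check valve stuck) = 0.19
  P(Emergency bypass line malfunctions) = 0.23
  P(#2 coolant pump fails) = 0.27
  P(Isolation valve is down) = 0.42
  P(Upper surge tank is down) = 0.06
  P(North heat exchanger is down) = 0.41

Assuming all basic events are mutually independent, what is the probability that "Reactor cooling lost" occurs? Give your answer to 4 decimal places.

0.5702

P(Secondary loop lost) [AND] = 0.42 × 0.11 = 0.046200
P(Heat-sink path fails) [OR] = 1 − (1−0.046200) × (1−0.19) × (1−0.23) = 0.405115
P(Makeup line lost) [AND] = 0.42 × 0.06 × 0.41 = 0.010332
P(Recirculation branch down) [OR] = 1 − (1−0.27) × (1−0.010332) = 0.277542
P(Reactor cooling lost) [OR] = 1 − (1−0.405115) × (1−0.277542) = 0.570221
Rounded to 4 decimal places: P(Reactor cooling lost) ≈ 0.5702.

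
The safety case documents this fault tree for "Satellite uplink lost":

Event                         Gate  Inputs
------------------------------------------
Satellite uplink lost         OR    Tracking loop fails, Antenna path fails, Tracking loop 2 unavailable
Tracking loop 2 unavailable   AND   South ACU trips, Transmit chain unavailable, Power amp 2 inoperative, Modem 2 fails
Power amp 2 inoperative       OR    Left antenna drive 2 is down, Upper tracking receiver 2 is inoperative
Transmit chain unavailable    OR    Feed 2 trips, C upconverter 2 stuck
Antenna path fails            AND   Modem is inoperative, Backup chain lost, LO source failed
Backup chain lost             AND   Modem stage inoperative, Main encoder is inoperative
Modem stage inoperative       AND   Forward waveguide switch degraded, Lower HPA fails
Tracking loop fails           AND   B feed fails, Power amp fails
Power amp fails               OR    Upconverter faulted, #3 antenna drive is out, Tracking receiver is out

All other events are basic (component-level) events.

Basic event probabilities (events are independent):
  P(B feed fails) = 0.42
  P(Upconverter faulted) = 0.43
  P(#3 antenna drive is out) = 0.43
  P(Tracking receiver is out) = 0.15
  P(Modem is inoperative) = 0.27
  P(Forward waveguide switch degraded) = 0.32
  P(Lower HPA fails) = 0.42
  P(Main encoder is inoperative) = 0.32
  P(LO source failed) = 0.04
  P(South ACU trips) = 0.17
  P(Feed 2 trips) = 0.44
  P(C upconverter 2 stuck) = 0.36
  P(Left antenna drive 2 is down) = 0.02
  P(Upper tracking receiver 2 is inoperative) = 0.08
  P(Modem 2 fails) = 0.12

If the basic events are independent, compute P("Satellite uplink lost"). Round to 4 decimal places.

0.3052

P(Power amp fails) [OR] = 1 − (1−0.43) × (1−0.43) × (1−0.15) = 0.723835
P(Tracking loop fails) [AND] = 0.42 × 0.723835 = 0.304011
P(Modem stage inoperative) [AND] = 0.32 × 0.42 = 0.134400
P(Backup chain lost) [AND] = 0.134400 × 0.32 = 0.043008
P(Antenna path fails) [AND] = 0.27 × 0.043008 × 0.04 = 0.000464
P(Transmit chain unavailable) [OR] = 1 − (1−0.44) × (1−0.36) = 0.641600
P(Power amp 2 inoperative) [OR] = 1 − (1−0.02) × (1−0.08) = 0.098400
P(Tracking loop 2 unavailable) [AND] = 0.17 × 0.641600 × 0.098400 × 0.12 = 0.001288
P(Satellite uplink lost) [OR] = 1 − (1−0.304011) × (1−0.000464) × (1−0.001288) = 0.305230
Rounded to 4 decimal places: P(Satellite uplink lost) ≈ 0.3052.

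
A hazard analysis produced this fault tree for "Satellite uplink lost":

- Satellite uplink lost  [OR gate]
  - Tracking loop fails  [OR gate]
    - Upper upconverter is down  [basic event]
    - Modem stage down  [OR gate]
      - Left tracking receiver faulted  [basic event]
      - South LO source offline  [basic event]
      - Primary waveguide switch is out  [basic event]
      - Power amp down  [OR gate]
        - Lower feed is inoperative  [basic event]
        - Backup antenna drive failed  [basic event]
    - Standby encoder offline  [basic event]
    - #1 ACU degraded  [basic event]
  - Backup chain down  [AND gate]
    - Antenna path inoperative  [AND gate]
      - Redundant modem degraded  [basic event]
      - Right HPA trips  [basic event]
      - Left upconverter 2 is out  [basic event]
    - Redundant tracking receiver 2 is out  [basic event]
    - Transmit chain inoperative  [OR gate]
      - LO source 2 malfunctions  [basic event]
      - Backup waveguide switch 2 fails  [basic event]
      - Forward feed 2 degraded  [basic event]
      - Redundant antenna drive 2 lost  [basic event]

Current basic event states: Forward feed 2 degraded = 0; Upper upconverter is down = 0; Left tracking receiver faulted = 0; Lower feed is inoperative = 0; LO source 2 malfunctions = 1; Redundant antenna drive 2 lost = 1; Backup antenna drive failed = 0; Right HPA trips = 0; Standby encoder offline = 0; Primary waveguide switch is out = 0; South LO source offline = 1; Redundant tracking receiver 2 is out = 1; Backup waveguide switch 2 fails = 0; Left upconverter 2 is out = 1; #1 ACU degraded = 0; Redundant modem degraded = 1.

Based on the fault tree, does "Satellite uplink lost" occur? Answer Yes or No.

Power amp down [OR]: Lower feed is inoperative=not, Backup antenna drive failed=not → no input occurs → does not occur.
Modem stage down [OR]: Left tracking receiver faulted=not, South LO source offline=occurs, Primary waveguide switch is out=not, Power amp down=not → at least one input occurs → occurs.
Tracking loop fails [OR]: Upper upconverter is down=not, Modem stage down=occurs, Standby encoder offline=not, #1 ACU degraded=not → at least one input occurs → occurs.
Antenna path inoperative [AND]: Redundant modem degraded=occurs, Right HPA trips=not, Left upconverter 2 is out=occurs → not all inputs occur → does not occur.
Transmit chain inoperative [OR]: LO source 2 malfunctions=occurs, Backup waveguide switch 2 fails=not, Forward feed 2 degraded=not, Redundant antenna drive 2 lost=occurs → at least one input occurs → occurs.
Backup chain down [AND]: Antenna path inoperative=not, Redundant tracking receiver 2 is out=occurs, Transmit chain inoperative=occurs → not all inputs occur → does not occur.
Satellite uplink lost [OR]: Tracking loop fails=occurs, Backup chain down=not → at least one input occurs → occurs.

Yes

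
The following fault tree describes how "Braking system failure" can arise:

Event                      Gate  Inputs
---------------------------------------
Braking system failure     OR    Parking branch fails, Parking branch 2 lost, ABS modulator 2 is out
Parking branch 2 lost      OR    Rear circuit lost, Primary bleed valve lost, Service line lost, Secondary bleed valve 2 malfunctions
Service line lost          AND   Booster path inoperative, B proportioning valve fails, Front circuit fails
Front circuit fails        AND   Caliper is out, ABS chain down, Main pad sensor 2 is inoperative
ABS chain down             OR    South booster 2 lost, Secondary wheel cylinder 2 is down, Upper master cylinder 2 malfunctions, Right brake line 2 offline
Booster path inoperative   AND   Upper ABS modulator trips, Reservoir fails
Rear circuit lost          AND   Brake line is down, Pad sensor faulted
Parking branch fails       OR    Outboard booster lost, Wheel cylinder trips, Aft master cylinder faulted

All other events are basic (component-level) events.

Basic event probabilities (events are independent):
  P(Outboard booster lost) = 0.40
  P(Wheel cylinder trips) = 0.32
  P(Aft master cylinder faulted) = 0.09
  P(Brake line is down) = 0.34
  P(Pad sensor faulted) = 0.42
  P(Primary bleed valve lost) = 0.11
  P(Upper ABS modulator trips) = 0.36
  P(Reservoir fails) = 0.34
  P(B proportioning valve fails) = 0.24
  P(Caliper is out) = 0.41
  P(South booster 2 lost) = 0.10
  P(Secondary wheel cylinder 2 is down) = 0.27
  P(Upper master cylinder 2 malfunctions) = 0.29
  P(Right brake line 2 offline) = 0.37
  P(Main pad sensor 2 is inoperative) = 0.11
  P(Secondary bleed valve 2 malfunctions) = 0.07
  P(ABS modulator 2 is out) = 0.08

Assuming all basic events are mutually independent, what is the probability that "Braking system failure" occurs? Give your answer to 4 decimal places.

0.7579

P(Parking branch fails) [OR] = 1 − (1−0.40) × (1−0.32) × (1−0.09) = 0.628720
P(Rear circuit lost) [AND] = 0.34 × 0.42 = 0.142800
P(Booster path inoperative) [AND] = 0.36 × 0.34 = 0.122400
P(ABS chain down) [OR] = 1 − (1−0.10) × (1−0.27) × (1−0.29) × (1−0.37) = 0.706124
P(Front circuit fails) [AND] = 0.41 × 0.706124 × 0.11 = 0.031846
P(Service line lost) [AND] = 0.122400 × 0.24 × 0.031846 = 0.000936
P(Parking branch 2 lost) [OR] = 1 − (1−0.142800) × (1−0.11) × (1−0.000936) × (1−0.07) = 0.291160
P(Braking system failure) [OR] = 1 − (1−0.628720) × (1−0.291160) × (1−0.08) = 0.757876
Rounded to 4 decimal places: P(Braking system failure) ≈ 0.7579.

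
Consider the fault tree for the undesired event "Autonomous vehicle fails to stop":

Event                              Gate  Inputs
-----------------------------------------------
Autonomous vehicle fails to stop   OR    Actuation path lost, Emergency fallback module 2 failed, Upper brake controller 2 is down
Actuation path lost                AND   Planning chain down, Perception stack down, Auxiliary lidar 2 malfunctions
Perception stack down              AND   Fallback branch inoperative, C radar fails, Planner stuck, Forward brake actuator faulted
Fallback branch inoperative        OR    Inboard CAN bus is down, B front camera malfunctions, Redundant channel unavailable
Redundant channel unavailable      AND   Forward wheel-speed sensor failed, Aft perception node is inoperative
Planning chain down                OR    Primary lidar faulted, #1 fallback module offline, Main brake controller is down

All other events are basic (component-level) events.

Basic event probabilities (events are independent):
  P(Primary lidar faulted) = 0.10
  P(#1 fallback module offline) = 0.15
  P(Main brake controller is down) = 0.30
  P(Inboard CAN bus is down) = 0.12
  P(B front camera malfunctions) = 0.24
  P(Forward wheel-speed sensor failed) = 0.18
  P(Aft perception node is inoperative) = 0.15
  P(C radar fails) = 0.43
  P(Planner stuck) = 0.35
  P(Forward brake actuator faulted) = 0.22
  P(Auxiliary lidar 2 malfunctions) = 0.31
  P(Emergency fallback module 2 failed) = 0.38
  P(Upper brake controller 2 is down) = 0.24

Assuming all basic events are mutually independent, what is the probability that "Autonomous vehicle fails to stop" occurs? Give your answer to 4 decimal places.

P(Planning chain down) [OR] = 1 − (1−0.10) × (1−0.15) × (1−0.30) = 0.464500
P(Redundant channel unavailable) [AND] = 0.18 × 0.15 = 0.027000
P(Fallback branch inoperative) [OR] = 1 − (1−0.12) × (1−0.24) × (1−0.027000) = 0.349258
P(Perception stack down) [AND] = 0.349258 × 0.43 × 0.35 × 0.22 = 0.011564
P(Actuation path lost) [AND] = 0.464500 × 0.011564 × 0.31 = 0.001665
P(Autonomous vehicle fails to stop) [OR] = 1 − (1−0.001665) × (1−0.38) × (1−0.24) = 0.529585
Rounded to 4 decimal places: P(Autonomous vehicle fails to stop) ≈ 0.5296.

0.5296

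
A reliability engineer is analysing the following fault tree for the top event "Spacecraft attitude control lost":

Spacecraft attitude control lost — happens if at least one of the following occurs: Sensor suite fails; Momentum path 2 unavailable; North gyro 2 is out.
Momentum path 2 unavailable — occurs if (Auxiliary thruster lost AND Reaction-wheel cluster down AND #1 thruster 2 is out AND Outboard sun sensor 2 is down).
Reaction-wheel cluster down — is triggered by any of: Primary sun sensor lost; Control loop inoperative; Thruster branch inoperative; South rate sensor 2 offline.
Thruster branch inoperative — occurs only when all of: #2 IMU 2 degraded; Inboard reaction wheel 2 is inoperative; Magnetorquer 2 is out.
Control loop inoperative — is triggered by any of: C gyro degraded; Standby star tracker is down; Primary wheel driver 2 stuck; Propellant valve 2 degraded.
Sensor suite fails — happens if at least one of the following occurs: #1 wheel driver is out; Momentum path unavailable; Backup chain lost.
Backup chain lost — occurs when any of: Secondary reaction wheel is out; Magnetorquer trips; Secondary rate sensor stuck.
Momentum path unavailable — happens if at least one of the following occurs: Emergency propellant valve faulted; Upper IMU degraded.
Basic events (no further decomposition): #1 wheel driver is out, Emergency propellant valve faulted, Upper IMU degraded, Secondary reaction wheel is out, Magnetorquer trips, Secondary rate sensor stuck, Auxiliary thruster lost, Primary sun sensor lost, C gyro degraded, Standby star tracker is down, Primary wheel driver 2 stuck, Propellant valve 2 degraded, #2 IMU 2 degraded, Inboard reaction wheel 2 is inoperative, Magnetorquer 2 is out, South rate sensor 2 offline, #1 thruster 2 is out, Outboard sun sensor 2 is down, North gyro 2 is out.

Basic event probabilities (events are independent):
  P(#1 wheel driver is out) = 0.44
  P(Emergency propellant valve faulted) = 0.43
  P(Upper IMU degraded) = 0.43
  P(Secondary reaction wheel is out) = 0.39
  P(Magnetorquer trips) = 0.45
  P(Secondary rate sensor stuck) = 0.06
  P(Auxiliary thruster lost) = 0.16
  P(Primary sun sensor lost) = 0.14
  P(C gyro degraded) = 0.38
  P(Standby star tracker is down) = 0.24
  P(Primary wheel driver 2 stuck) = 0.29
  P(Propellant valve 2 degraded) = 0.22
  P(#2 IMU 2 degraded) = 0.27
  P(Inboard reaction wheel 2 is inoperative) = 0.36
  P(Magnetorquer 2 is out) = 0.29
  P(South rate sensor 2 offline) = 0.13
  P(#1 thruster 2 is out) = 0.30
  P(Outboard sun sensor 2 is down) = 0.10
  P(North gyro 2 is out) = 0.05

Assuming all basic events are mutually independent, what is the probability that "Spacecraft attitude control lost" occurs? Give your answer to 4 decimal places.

0.9457

P(Momentum path unavailable) [OR] = 1 − (1−0.43) × (1−0.43) = 0.675100
P(Backup chain lost) [OR] = 1 − (1−0.39) × (1−0.45) × (1−0.06) = 0.684630
P(Sensor suite fails) [OR] = 1 − (1−0.44) × (1−0.675100) × (1−0.684630) = 0.942620
P(Control loop inoperative) [OR] = 1 − (1−0.38) × (1−0.24) × (1−0.29) × (1−0.22) = 0.739049
P(Thruster branch inoperative) [AND] = 0.27 × 0.36 × 0.29 = 0.028188
P(Reaction-wheel cluster down) [OR] = 1 − (1−0.14) × (1−0.739049) × (1−0.028188) × (1−0.13) = 0.810260
P(Momentum path 2 unavailable) [AND] = 0.16 × 0.810260 × 0.30 × 0.10 = 0.003889
P(Spacecraft attitude control lost) [OR] = 1 − (1−0.942620) × (1−0.003889) × (1−0.05) = 0.945701
Rounded to 4 decimal places: P(Spacecraft attitude control lost) ≈ 0.9457.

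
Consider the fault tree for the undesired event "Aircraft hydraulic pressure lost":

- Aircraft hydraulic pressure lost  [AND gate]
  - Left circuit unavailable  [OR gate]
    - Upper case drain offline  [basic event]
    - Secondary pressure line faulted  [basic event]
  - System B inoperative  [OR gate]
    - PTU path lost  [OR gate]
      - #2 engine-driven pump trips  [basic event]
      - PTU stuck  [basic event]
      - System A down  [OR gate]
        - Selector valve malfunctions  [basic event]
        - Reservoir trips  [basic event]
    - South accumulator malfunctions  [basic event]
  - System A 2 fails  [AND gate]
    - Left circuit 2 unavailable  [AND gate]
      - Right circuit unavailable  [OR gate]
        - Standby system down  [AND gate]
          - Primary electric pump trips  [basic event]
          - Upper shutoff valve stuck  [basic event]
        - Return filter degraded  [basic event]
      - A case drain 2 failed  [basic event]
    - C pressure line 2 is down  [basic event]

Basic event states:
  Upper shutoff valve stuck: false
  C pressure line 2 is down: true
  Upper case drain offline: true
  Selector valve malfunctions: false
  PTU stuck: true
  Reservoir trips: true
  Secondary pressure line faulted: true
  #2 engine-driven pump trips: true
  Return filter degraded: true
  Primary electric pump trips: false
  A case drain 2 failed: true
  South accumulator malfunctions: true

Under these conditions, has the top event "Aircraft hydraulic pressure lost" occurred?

Yes

Left circuit unavailable [OR]: Upper case drain offline=occurs, Secondary pressure line faulted=occurs → at least one input occurs → occurs.
System A down [OR]: Selector valve malfunctions=not, Reservoir trips=occurs → at least one input occurs → occurs.
PTU path lost [OR]: #2 engine-driven pump trips=occurs, PTU stuck=occurs, System A down=occurs → at least one input occurs → occurs.
System B inoperative [OR]: PTU path lost=occurs, South accumulator malfunctions=occurs → at least one input occurs → occurs.
Standby system down [AND]: Primary electric pump trips=not, Upper shutoff valve stuck=not → not all inputs occur → does not occur.
Right circuit unavailable [OR]: Standby system down=not, Return filter degraded=occurs → at least one input occurs → occurs.
Left circuit 2 unavailable [AND]: Right circuit unavailable=occurs, A case drain 2 failed=occurs → all inputs occur → occurs.
System A 2 fails [AND]: Left circuit 2 unavailable=occurs, C pressure line 2 is down=occurs → all inputs occur → occurs.
Aircraft hydraulic pressure lost [AND]: Left circuit unavailable=occurs, System B inoperative=occurs, System A 2 fails=occurs → all inputs occur → occurs.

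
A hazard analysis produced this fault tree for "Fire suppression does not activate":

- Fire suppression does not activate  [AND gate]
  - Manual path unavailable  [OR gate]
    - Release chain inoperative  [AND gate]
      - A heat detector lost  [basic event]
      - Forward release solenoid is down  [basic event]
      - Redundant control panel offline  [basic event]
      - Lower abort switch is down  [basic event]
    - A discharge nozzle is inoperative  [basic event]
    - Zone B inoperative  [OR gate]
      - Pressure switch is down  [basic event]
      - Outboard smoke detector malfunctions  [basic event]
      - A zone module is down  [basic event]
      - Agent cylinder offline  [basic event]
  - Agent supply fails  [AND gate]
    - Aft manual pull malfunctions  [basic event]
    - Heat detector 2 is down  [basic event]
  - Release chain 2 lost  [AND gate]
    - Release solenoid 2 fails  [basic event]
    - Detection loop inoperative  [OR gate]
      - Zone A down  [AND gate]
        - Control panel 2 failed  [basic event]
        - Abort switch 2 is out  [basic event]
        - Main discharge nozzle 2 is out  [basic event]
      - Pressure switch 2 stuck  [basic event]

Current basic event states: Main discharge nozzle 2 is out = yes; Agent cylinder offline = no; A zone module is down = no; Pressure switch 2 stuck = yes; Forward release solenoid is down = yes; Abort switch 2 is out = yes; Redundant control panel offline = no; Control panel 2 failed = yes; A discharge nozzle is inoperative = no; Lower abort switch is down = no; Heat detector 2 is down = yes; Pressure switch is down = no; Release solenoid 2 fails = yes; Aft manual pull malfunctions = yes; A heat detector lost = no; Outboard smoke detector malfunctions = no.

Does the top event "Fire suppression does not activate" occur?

No

Release chain inoperative [AND]: A heat detector lost=not, Forward release solenoid is down=occurs, Redundant control panel offline=not, Lower abort switch is down=not → not all inputs occur → does not occur.
Zone B inoperative [OR]: Pressure switch is down=not, Outboard smoke detector malfunctions=not, A zone module is down=not, Agent cylinder offline=not → no input occurs → does not occur.
Manual path unavailable [OR]: Release chain inoperative=not, A discharge nozzle is inoperative=not, Zone B inoperative=not → no input occurs → does not occur.
Agent supply fails [AND]: Aft manual pull malfunctions=occurs, Heat detector 2 is down=occurs → all inputs occur → occurs.
Zone A down [AND]: Control panel 2 failed=occurs, Abort switch 2 is out=occurs, Main discharge nozzle 2 is out=occurs → all inputs occur → occurs.
Detection loop inoperative [OR]: Zone A down=occurs, Pressure switch 2 stuck=occurs → at least one input occurs → occurs.
Release chain 2 lost [AND]: Release solenoid 2 fails=occurs, Detection loop inoperative=occurs → all inputs occur → occurs.
Fire suppression does not activate [AND]: Manual path unavailable=not, Agent supply fails=occurs, Release chain 2 lost=occurs → not all inputs occur → does not occur.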